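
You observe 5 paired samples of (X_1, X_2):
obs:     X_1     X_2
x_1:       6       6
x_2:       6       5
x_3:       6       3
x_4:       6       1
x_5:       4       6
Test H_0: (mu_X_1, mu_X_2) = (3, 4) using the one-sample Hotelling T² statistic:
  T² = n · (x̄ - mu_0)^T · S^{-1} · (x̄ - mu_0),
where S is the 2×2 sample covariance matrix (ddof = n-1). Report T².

Step 1 — sample mean vector:
  mean(X_1) = (6 + 6 + 6 + 6 + 4) / 5 = 28/5 = 5.6
  mean(X_2) = (6 + 5 + 3 + 1 + 6) / 5 = 21/5 = 4.2
  x̄ = (5.6, 4.2),  deviation x̄ - mu_0 = (5.6, 4.2) - (3, 4) = (2.6, 0.2).

Step 2 — sample covariance matrix, S[i,j] = (1/(n-1)) · Σ_k (x_{k,i} - mean_i) · (x_{k,j} - mean_j), divisor n-1 = 4:
  S[X_1,X_1] = ((0.4)·(0.4) + (0.4)·(0.4) + (0.4)·(0.4) + (0.4)·(0.4) + (-1.6)·(-1.6)) / 4 = 3.2/4 = 0.8
  S[X_1,X_2] = ((0.4)·(1.8) + (0.4)·(0.8) + (0.4)·(-1.2) + (0.4)·(-3.2) + (-1.6)·(1.8)) / 4 = -3.6/4 = -0.9
  S[X_2,X_2] = ((1.8)·(1.8) + (0.8)·(0.8) + (-1.2)·(-1.2) + (-3.2)·(-3.2) + (1.8)·(1.8)) / 4 = 18.8/4 = 4.7
  S = [[0.8, -0.9],
 [-0.9, 4.7]].

Step 3 — invert S. det(S) = 0.8·4.7 - (-0.9)² = 2.95.
  S^{-1} = (1/det) · [[d, -b], [-b, a]] = [[1.5932, 0.3051],
 [0.3051, 0.2712]].

Step 4 — quadratic form (x̄ - mu_0)^T · S^{-1} · (x̄ - mu_0):
  S^{-1} · (x̄ - mu_0) = (4.2034, 0.8475),
  (x̄ - mu_0)^T · [...] = (2.6)·(4.2034) + (0.2)·(0.8475) = 11.0983.

Step 5 — scale by n: T² = 5 · 11.0983 = 55.4915.

T² ≈ 55.4915


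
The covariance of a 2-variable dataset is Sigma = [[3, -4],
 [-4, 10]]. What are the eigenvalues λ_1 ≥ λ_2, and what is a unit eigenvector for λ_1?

Step 1 — characteristic polynomial of 2×2 Sigma:
  det(Sigma - λI) = λ² - trace · λ + det = 0.
  trace = 3 + 10 = 13, det = 3·10 - (-4)² = 14.
Step 2 — discriminant:
  Δ = trace² - 4·det = 169 - 56 = 113.
Step 3 — eigenvalues:
  λ = (trace ± √Δ)/2 = (13 ± 10.6301)/2,
  λ_1 = 11.8151,  λ_2 = 1.1849.

Step 4 — unit eigenvector for λ_1: solve (Sigma - λ_1 I)v = 0. First row:
  (3 - 11.8151)·v_x + (-4)·v_y = 0, i.e. (-8.8151)·v_x + (-4)·v_y = 0,
  so v ∝ (b, λ_1 - a) = (-4, 8.8151); multiply by -1 so the first entry is positive: u = (4, -8.8151).
  ||u|| = √((4)² + (-8.8151)²) = √(93.7055) ≈ 9.6802,
  v_1 = u/||u|| ≈ (0.4132, -0.9106) (||v_1|| = 1).

λ_1 = 11.8151,  λ_2 = 1.1849;  v_1 ≈ (0.4132, -0.9106)


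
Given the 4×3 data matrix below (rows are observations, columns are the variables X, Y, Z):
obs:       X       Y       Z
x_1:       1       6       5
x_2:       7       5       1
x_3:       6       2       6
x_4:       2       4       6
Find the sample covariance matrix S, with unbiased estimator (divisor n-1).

Step 1 — column means:
  mean(X) = (1 + 7 + 6 + 2) / 4 = 16/4 = 4
  mean(Y) = (6 + 5 + 2 + 4) / 4 = 17/4 = 4.25
  mean(Z) = (5 + 1 + 6 + 6) / 4 = 18/4 = 4.5

Step 2 — sample covariance S[i,j] = (1/(n-1)) · Σ_k (x_{k,i} - mean_i) · (x_{k,j} - mean_j), with n-1 = 3.
  S[X,X] = ((-3)·(-3) + (3)·(3) + (2)·(2) + (-2)·(-2)) / 3 = 26/3 = 8.6667
  S[X,Y] = ((-3)·(1.75) + (3)·(0.75) + (2)·(-2.25) + (-2)·(-0.25)) / 3 = -7/3 = -2.3333
  S[X,Z] = ((-3)·(0.5) + (3)·(-3.5) + (2)·(1.5) + (-2)·(1.5)) / 3 = -12/3 = -4
  S[Y,Y] = ((1.75)·(1.75) + (0.75)·(0.75) + (-2.25)·(-2.25) + (-0.25)·(-0.25)) / 3 = 8.75/3 = 2.9167
  S[Y,Z] = ((1.75)·(0.5) + (0.75)·(-3.5) + (-2.25)·(1.5) + (-0.25)·(1.5)) / 3 = -5.5/3 = -1.8333
  S[Z,Z] = ((0.5)·(0.5) + (-3.5)·(-3.5) + (1.5)·(1.5) + (1.5)·(1.5)) / 3 = 17/3 = 5.6667

S is symmetric (S[j,i] = S[i,j]). Assembling:

S = [[8.6667, -2.3333, -4],
 [-2.3333, 2.9167, -1.8333],
 [-4, -1.8333, 5.6667]]


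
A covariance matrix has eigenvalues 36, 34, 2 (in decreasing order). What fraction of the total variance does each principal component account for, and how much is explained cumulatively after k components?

Step 1 — total variance = trace(Sigma) = Σ λ_i = 36 + 34 + 2 = 72.

Step 2 — fraction explained by component i = λ_i / Σ λ:
  PC1: 36/72 = 0.5
  PC2: 34/72 = 0.4722
  PC3: 2/72 = 0.0278

Step 3 — cumulative fraction after k components = (λ_1 + ... + λ_k) / Σ λ:
  k = 1: 36/72 = 0.5
  k = 2: (36 + 34)/72 = 70/72 = 0.9722
  k = 3: (36 + 34 + 2)/72 = 72/72 = 1

Summary (fraction, with percent):

explained: PC1 0.5 (50%), PC2 0.4722 (47.22%), PC3 0.0278 (2.78%);  cumulative: 0.5, 0.9722, 1


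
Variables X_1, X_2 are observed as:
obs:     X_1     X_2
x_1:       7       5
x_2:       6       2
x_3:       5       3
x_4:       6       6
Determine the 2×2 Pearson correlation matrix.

Step 1 — column means:
  mean(X_1) = (7 + 6 + 5 + 6) / 4 = 24/4 = 6
  mean(X_2) = (5 + 2 + 3 + 6) / 4 = 16/4 = 4

Step 2 — sample variances and covariances s[i,j] = (1/(n-1)) · Σ_k (x_{k,i} - mean_i) · (x_{k,j} - mean_j), with n-1 = 3:
  s[X_1,X_1] = ((1)·(1) + (0)·(0) + (-1)·(-1) + (0)·(0)) / 3 = 2/3 = 0.6667
  s[X_1,X_2] = ((1)·(1) + (0)·(-2) + (-1)·(-1) + (0)·(2)) / 3 = 2/3 = 0.6667
  s[X_2,X_2] = ((1)·(1) + (-2)·(-2) + (-1)·(-1) + (2)·(2)) / 3 = 10/3 = 3.3333
  Sample standard deviations s_i = √(s[i,i]):
  s(X_1) = √(0.6667) = 0.8165
  s(X_2) = √(3.3333) = 1.8257

Step 3 — r_{ij} = s_{ij} / (s_i · s_j):
  r[X_1,X_1] = 1 (diagonal).
  r[X_1,X_2] = 0.6667 / (0.8165 · 1.8257) = 0.6667 / 1.4907 = 0.4472
  r[X_2,X_2] = 1 (diagonal).

R is symmetric with unit diagonal. Assembling:

R = [[1, 0.4472],
 [0.4472, 1]]


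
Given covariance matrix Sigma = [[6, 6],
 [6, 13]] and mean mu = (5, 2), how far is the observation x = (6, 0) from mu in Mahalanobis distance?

Step 1 — centre the observation: (x - mu) = (1, -2).

Step 2 — invert Sigma. det(Sigma) = 6·13 - (6)² = 42.
  Sigma^{-1} = (1/det) · [[d, -b], [-b, a]] = [[0.3095, -0.1429],
 [-0.1429, 0.1429]].

Step 3 — form the quadratic (x - mu)^T · Sigma^{-1} · (x - mu):
  Sigma^{-1} · (x - mu) = (0.5952, -0.4286).
  (x - mu)^T · [Sigma^{-1} · (x - mu)] = (1)·(0.5952) + (-2)·(-0.4286) = 1.4524.

Step 4 — take square root: d = √(1.4524) ≈ 1.2051.

d(x, mu) = √(1.4524) ≈ 1.2051


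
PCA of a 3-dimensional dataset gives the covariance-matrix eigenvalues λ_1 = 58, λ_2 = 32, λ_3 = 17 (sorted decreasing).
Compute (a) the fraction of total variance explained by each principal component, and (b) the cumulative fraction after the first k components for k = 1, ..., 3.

Step 1 — total variance = trace(Sigma) = Σ λ_i = 58 + 32 + 17 = 107.

Step 2 — fraction explained by component i = λ_i / Σ λ:
  PC1: 58/107 = 0.5421
  PC2: 32/107 = 0.2991
  PC3: 17/107 = 0.1589

Step 3 — cumulative fraction after k components = (λ_1 + ... + λ_k) / Σ λ:
  k = 1: 58/107 = 0.5421
  k = 2: (58 + 32)/107 = 90/107 = 0.8411
  k = 3: (58 + 32 + 17)/107 = 107/107 = 1

Summary (fraction, with percent):

explained: PC1 0.5421 (54.21%), PC2 0.2991 (29.91%), PC3 0.1589 (15.89%);  cumulative: 0.5421, 0.8411, 1


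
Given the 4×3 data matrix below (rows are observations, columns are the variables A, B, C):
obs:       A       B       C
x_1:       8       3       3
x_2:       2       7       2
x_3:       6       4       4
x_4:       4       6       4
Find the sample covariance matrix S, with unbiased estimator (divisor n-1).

Step 1 — column means:
  mean(A) = (8 + 2 + 6 + 4) / 4 = 20/4 = 5
  mean(B) = (3 + 7 + 4 + 6) / 4 = 20/4 = 5
  mean(C) = (3 + 2 + 4 + 4) / 4 = 13/4 = 3.25

Step 2 — sample covariance S[i,j] = (1/(n-1)) · Σ_k (x_{k,i} - mean_i) · (x_{k,j} - mean_j), with n-1 = 3.
  S[A,A] = ((3)·(3) + (-3)·(-3) + (1)·(1) + (-1)·(-1)) / 3 = 20/3 = 6.6667
  S[A,B] = ((3)·(-2) + (-3)·(2) + (1)·(-1) + (-1)·(1)) / 3 = -14/3 = -4.6667
  S[A,C] = ((3)·(-0.25) + (-3)·(-1.25) + (1)·(0.75) + (-1)·(0.75)) / 3 = 3/3 = 1
  S[B,B] = ((-2)·(-2) + (2)·(2) + (-1)·(-1) + (1)·(1)) / 3 = 10/3 = 3.3333
  S[B,C] = ((-2)·(-0.25) + (2)·(-1.25) + (-1)·(0.75) + (1)·(0.75)) / 3 = -2/3 = -0.6667
  S[C,C] = ((-0.25)·(-0.25) + (-1.25)·(-1.25) + (0.75)·(0.75) + (0.75)·(0.75)) / 3 = 2.75/3 = 0.9167

S is symmetric (S[j,i] = S[i,j]). Assembling:

S = [[6.6667, -4.6667, 1],
 [-4.6667, 3.3333, -0.6667],
 [1, -0.6667, 0.9167]]


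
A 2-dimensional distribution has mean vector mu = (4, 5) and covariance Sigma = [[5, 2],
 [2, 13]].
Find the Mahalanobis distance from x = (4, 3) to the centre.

Step 1 — centre the observation: (x - mu) = (0, -2).

Step 2 — invert Sigma. det(Sigma) = 5·13 - (2)² = 61.
  Sigma^{-1} = (1/det) · [[d, -b], [-b, a]] = [[0.2131, -0.0328],
 [-0.0328, 0.082]].

Step 3 — form the quadratic (x - mu)^T · Sigma^{-1} · (x - mu):
  Sigma^{-1} · (x - mu) = (0.0656, -0.1639).
  (x - mu)^T · [Sigma^{-1} · (x - mu)] = (0)·(0.0656) + (-2)·(-0.1639) = 0.3279.

Step 4 — take square root: d = √(0.3279) ≈ 0.5726.

d(x, mu) = √(0.3279) ≈ 0.5726


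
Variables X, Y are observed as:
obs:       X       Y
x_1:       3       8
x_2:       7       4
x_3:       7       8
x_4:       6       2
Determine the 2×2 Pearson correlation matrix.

Step 1 — column means:
  mean(X) = (3 + 7 + 7 + 6) / 4 = 23/4 = 5.75
  mean(Y) = (8 + 4 + 8 + 2) / 4 = 22/4 = 5.5

Step 2 — sample variances and covariances s[i,j] = (1/(n-1)) · Σ_k (x_{k,i} - mean_i) · (x_{k,j} - mean_j), with n-1 = 3:
  s[X,X] = ((-2.75)·(-2.75) + (1.25)·(1.25) + (1.25)·(1.25) + (0.25)·(0.25)) / 3 = 10.75/3 = 3.5833
  s[X,Y] = ((-2.75)·(2.5) + (1.25)·(-1.5) + (1.25)·(2.5) + (0.25)·(-3.5)) / 3 = -6.5/3 = -2.1667
  s[Y,Y] = ((2.5)·(2.5) + (-1.5)·(-1.5) + (2.5)·(2.5) + (-3.5)·(-3.5)) / 3 = 27/3 = 9
  Sample standard deviations s_i = √(s[i,i]):
  s(X) = √(3.5833) = 1.893
  s(Y) = √(9) = 3

Step 3 — r_{ij} = s_{ij} / (s_i · s_j):
  r[X,X] = 1 (diagonal).
  r[X,Y] = -2.1667 / (1.893 · 3) = -2.1667 / 5.6789 = -0.3815
  r[Y,Y] = 1 (diagonal).

R is symmetric with unit diagonal. Assembling:

R = [[1, -0.3815],
 [-0.3815, 1]]


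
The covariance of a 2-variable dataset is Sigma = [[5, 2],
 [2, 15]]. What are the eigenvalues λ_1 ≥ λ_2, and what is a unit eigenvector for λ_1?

Step 1 — characteristic polynomial of 2×2 Sigma:
  det(Sigma - λI) = λ² - trace · λ + det = 0.
  trace = 5 + 15 = 20, det = 5·15 - (2)² = 71.
Step 2 — discriminant:
  Δ = trace² - 4·det = 400 - 284 = 116.
Step 3 — eigenvalues:
  λ = (trace ± √Δ)/2 = (20 ± 10.7703)/2,
  λ_1 = 15.3852,  λ_2 = 4.6148.

Step 4 — unit eigenvector for λ_1: solve (Sigma - λ_1 I)v = 0. First row:
  (5 - 15.3852)·v_x + (2)·v_y = 0, i.e. (-10.3852)·v_x + (2)·v_y = 0,
  so v ∝ (b, λ_1 - a) = (2, 10.3852) = u.
  ||u|| = √((2)² + (10.3852)²) = √(111.8516) ≈ 10.576,
  v_1 = u/||u|| ≈ (0.1891, 0.982) (||v_1|| = 1).

λ_1 = 15.3852,  λ_2 = 4.6148;  v_1 ≈ (0.1891, 0.982)


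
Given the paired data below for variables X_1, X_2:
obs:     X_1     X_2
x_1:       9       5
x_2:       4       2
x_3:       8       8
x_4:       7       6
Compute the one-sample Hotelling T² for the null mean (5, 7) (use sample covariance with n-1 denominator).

Step 1 — sample mean vector:
  mean(X_1) = (9 + 4 + 8 + 7) / 4 = 28/4 = 7
  mean(X_2) = (5 + 2 + 8 + 6) / 4 = 21/4 = 5.25
  x̄ = (7, 5.25),  deviation x̄ - mu_0 = (7, 5.25) - (5, 7) = (2, -1.75).

Step 2 — sample covariance matrix, S[i,j] = (1/(n-1)) · Σ_k (x_{k,i} - mean_i) · (x_{k,j} - mean_j), divisor n-1 = 3:
  S[X_1,X_1] = ((2)·(2) + (-3)·(-3) + (1)·(1) + (0)·(0)) / 3 = 14/3 = 4.6667
  S[X_1,X_2] = ((2)·(-0.25) + (-3)·(-3.25) + (1)·(2.75) + (0)·(0.75)) / 3 = 12/3 = 4
  S[X_2,X_2] = ((-0.25)·(-0.25) + (-3.25)·(-3.25) + (2.75)·(2.75) + (0.75)·(0.75)) / 3 = 18.75/3 = 6.25
  S = [[4.6667, 4],
 [4, 6.25]].

Step 3 — invert S. det(S) = 4.6667·6.25 - (4)² = 13.1667.
  S^{-1} = (1/det) · [[d, -b], [-b, a]] = [[0.4747, -0.3038],
 [-0.3038, 0.3544]].

Step 4 — quadratic form (x̄ - mu_0)^T · S^{-1} · (x̄ - mu_0):
  S^{-1} · (x̄ - mu_0) = (1.481, -1.2278),
  (x̄ - mu_0)^T · [...] = (2)·(1.481) + (-1.75)·(-1.2278) = 5.1108.

Step 5 — scale by n: T² = 4 · 5.1108 = 20.443.

T² ≈ 20.443


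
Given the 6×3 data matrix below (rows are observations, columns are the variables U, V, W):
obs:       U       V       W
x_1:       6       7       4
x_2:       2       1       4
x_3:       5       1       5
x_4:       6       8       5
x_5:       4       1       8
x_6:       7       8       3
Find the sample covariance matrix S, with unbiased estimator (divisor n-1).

Step 1 — column means:
  mean(U) = (6 + 2 + 5 + 6 + 4 + 7) / 6 = 30/6 = 5
  mean(V) = (7 + 1 + 1 + 8 + 1 + 8) / 6 = 26/6 = 4.3333
  mean(W) = (4 + 4 + 5 + 5 + 8 + 3) / 6 = 29/6 = 4.8333

Step 2 — sample covariance S[i,j] = (1/(n-1)) · Σ_k (x_{k,i} - mean_i) · (x_{k,j} - mean_j), with n-1 = 5.
  S[U,U] = ((1)·(1) + (-3)·(-3) + (0)·(0) + (1)·(1) + (-1)·(-1) + (2)·(2)) / 5 = 16/5 = 3.2
  S[U,V] = ((1)·(2.6667) + (-3)·(-3.3333) + (0)·(-3.3333) + (1)·(3.6667) + (-1)·(-3.3333) + (2)·(3.6667)) / 5 = 27/5 = 5.4
  S[U,W] = ((1)·(-0.8333) + (-3)·(-0.8333) + (0)·(0.1667) + (1)·(0.1667) + (-1)·(3.1667) + (2)·(-1.8333)) / 5 = -5/5 = -1
  S[V,V] = ((2.6667)·(2.6667) + (-3.3333)·(-3.3333) + (-3.3333)·(-3.3333) + (3.6667)·(3.6667) + (-3.3333)·(-3.3333) + (3.6667)·(3.6667)) / 5 = 67.3333/5 = 13.4667
  S[V,W] = ((2.6667)·(-0.8333) + (-3.3333)·(-0.8333) + (-3.3333)·(0.1667) + (3.6667)·(0.1667) + (-3.3333)·(3.1667) + (3.6667)·(-1.8333)) / 5 = -16.6667/5 = -3.3333
  S[W,W] = ((-0.8333)·(-0.8333) + (-0.8333)·(-0.8333) + (0.1667)·(0.1667) + (0.1667)·(0.1667) + (3.1667)·(3.1667) + (-1.8333)·(-1.8333)) / 5 = 14.8333/5 = 2.9667

S is symmetric (S[j,i] = S[i,j]). Assembling:

S = [[3.2, 5.4, -1],
 [5.4, 13.4667, -3.3333],
 [-1, -3.3333, 2.9667]]


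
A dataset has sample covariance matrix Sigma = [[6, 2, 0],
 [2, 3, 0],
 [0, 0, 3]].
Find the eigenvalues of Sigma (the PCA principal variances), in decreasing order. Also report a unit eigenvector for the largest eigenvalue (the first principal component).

Step 1 — characteristic polynomial p(λ) = det(λI - Sigma) = λ³ - tr·λ² + c_1·λ - det, where tr = trace, c_1 = sum of the principal 2×2 minors, det = det(Sigma):
  tr = 6 + 3 + 3 = 12,
  c_1 = (6·3 - (2)²) + (6·3 - (0)²) + (3·3 - (0)²) = 14 + 18 + 9 = 41,
  det = 6·(3·3 - (0)²) - (2)·((2)·3 - (0)·(0)) + (0)·((2)·(0) - 3·(0)) = 6·(9) - (2)·(6) + (0)·(0) = 42.
  So p(λ) = λ³ - 12λ² + 41λ - 42.
Step 2 — look for an integer root (rational root theorem: any rational root is an integer divisor of 42). Testing λ = 2:
  p(2) = 8 - 48 + 82 - 42 = 0  ✓
  Dividing out (λ - 2): p(λ) = (λ - 2)(λ² - 10λ + 21).
Step 3 — remaining eigenvalues from the quadratic λ² - 10λ + 21 = 0:
  Δ = 10² - 4·21 = 100 - 84 = 16,  λ = (10 ± √16)/2 = (10 ± 4)/2 = 7 or 3.
  Sorted: λ_1 = 7,  λ_2 = 3,  λ_3 = 2  (check: sum = 12 = tr ✓).

Step 4 — unit eigenvector for λ_1 = 7: v spans the null space of (Sigma - λ_1 I), whose rows are
  r_1 = (-1, 2, 0),  r_2 = (2, -4, 0),  r_3 = (0, 0, -4).
  v is orthogonal to every row, so take v ∝ r_1 × r_3 = ((2)·(-4) - (0)·(0), (0)·(0) - (-1)·(-4), (-1)·(0) - (2)·(0)) = (-8, -4, 0).
  Rescale (divide by 4; multiply by -1 so the first nonzero entry is positive): u = (2, 1, 0).
  ||u|| = √((2)² + (1)² + (0)²) = √(5) ≈ 2.2361,  v_1 = u/||u|| ≈ (0.8944, 0.4472, 0) (||v_1|| = 1).

λ_1 = 7,  λ_2 = 3,  λ_3 = 2;  v_1 ≈ (0.8944, 0.4472, 0)


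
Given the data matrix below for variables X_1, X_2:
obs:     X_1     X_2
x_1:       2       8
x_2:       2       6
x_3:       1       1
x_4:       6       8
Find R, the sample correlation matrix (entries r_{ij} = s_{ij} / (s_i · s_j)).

Step 1 — column means:
  mean(X_1) = (2 + 2 + 1 + 6) / 4 = 11/4 = 2.75
  mean(X_2) = (8 + 6 + 1 + 8) / 4 = 23/4 = 5.75

Step 2 — sample variances and covariances s[i,j] = (1/(n-1)) · Σ_k (x_{k,i} - mean_i) · (x_{k,j} - mean_j), with n-1 = 3:
  s[X_1,X_1] = ((-0.75)·(-0.75) + (-0.75)·(-0.75) + (-1.75)·(-1.75) + (3.25)·(3.25)) / 3 = 14.75/3 = 4.9167
  s[X_1,X_2] = ((-0.75)·(2.25) + (-0.75)·(0.25) + (-1.75)·(-4.75) + (3.25)·(2.25)) / 3 = 13.75/3 = 4.5833
  s[X_2,X_2] = ((2.25)·(2.25) + (0.25)·(0.25) + (-4.75)·(-4.75) + (2.25)·(2.25)) / 3 = 32.75/3 = 10.9167
  Sample standard deviations s_i = √(s[i,i]):
  s(X_1) = √(4.9167) = 2.2174
  s(X_2) = √(10.9167) = 3.304

Step 3 — r_{ij} = s_{ij} / (s_i · s_j):
  r[X_1,X_1] = 1 (diagonal).
  r[X_1,X_2] = 4.5833 / (2.2174 · 3.304) = 4.5833 / 7.3262 = 0.6256
  r[X_2,X_2] = 1 (diagonal).

R is symmetric with unit diagonal. Assembling:

R = [[1, 0.6256],
 [0.6256, 1]]


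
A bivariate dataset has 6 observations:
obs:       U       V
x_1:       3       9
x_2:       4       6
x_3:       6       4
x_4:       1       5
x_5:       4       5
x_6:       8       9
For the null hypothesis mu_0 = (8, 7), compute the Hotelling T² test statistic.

Step 1 — sample mean vector:
  mean(U) = (3 + 4 + 6 + 1 + 4 + 8) / 6 = 26/6 = 4.3333
  mean(V) = (9 + 6 + 4 + 5 + 5 + 9) / 6 = 38/6 = 6.3333
  x̄ = (4.3333, 6.3333),  deviation x̄ - mu_0 = (4.3333, 6.3333) - (8, 7) = (-3.6667, -0.6667).

Step 2 — sample covariance matrix, S[i,j] = (1/(n-1)) · Σ_k (x_{k,i} - mean_i) · (x_{k,j} - mean_j), divisor n-1 = 5:
  S[U,U] = ((-1.3333)·(-1.3333) + (-0.3333)·(-0.3333) + (1.6667)·(1.6667) + (-3.3333)·(-3.3333) + (-0.3333)·(-0.3333) + (3.6667)·(3.6667)) / 5 = 29.3333/5 = 5.8667
  S[U,V] = ((-1.3333)·(2.6667) + (-0.3333)·(-0.3333) + (1.6667)·(-2.3333) + (-3.3333)·(-1.3333) + (-0.3333)·(-1.3333) + (3.6667)·(2.6667)) / 5 = 7.3333/5 = 1.4667
  S[V,V] = ((2.6667)·(2.6667) + (-0.3333)·(-0.3333) + (-2.3333)·(-2.3333) + (-1.3333)·(-1.3333) + (-1.3333)·(-1.3333) + (2.6667)·(2.6667)) / 5 = 23.3333/5 = 4.6667
  S = [[5.8667, 1.4667],
 [1.4667, 4.6667]].

Step 3 — invert S. det(S) = 5.8667·4.6667 - (1.4667)² = 25.2267.
  S^{-1} = (1/det) · [[d, -b], [-b, a]] = [[0.185, -0.0581],
 [-0.0581, 0.2326]].

Step 4 — quadratic form (x̄ - mu_0)^T · S^{-1} · (x̄ - mu_0):
  S^{-1} · (x̄ - mu_0) = (-0.6395, 0.0581),
  (x̄ - mu_0)^T · [...] = (-3.6667)·(-0.6395) + (-0.6667)·(0.0581) = 2.3062.

Step 5 — scale by n: T² = 6 · 2.3062 = 13.8372.

T² ≈ 13.8372


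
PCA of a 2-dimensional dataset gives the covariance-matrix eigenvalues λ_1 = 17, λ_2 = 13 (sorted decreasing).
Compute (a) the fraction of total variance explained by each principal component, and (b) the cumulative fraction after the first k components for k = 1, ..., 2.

Step 1 — total variance = trace(Sigma) = Σ λ_i = 17 + 13 = 30.

Step 2 — fraction explained by component i = λ_i / Σ λ:
  PC1: 17/30 = 0.5667
  PC2: 13/30 = 0.4333

Step 3 — cumulative fraction after k components = (λ_1 + ... + λ_k) / Σ λ:
  k = 1: 17/30 = 0.5667
  k = 2: (17 + 13)/30 = 30/30 = 1

Summary (fraction, with percent):

explained: PC1 0.5667 (56.67%), PC2 0.4333 (43.33%);  cumulative: 0.5667, 1


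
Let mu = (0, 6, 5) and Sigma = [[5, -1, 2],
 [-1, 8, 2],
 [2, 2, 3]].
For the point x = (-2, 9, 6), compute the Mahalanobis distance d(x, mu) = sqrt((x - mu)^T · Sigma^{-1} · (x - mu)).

Step 1 — centre the observation: (x - mu) = (-2, 3, 1).

Step 2 — invert Sigma (cofactor / det for 3×3, or solve directly):
  Sigma^{-1} = [[0.3509, 0.1228, -0.3158],
 [0.1228, 0.193, -0.2105],
 [-0.3158, -0.2105, 0.6842]].

Step 3 — form the quadratic (x - mu)^T · Sigma^{-1} · (x - mu):
  Sigma^{-1} · (x - mu) = (-0.6491, 0.1228, 0.6842).
  (x - mu)^T · [Sigma^{-1} · (x - mu)] = (-2)·(-0.6491) + (3)·(0.1228) + (1)·(0.6842) = 2.3509.

Step 4 — take square root: d = √(2.3509) ≈ 1.5333.

d(x, mu) = √(2.3509) ≈ 1.5333


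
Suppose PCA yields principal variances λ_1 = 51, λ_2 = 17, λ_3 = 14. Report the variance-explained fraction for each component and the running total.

Step 1 — total variance = trace(Sigma) = Σ λ_i = 51 + 17 + 14 = 82.

Step 2 — fraction explained by component i = λ_i / Σ λ:
  PC1: 51/82 = 0.622
  PC2: 17/82 = 0.2073
  PC3: 14/82 = 0.1707

Step 3 — cumulative fraction after k components = (λ_1 + ... + λ_k) / Σ λ:
  k = 1: 51/82 = 0.622
  k = 2: (51 + 17)/82 = 68/82 = 0.8293
  k = 3: (51 + 17 + 14)/82 = 82/82 = 1

Summary (fraction, with percent):

explained: PC1 0.622 (62.2%), PC2 0.2073 (20.73%), PC3 0.1707 (17.07%);  cumulative: 0.622, 0.8293, 1


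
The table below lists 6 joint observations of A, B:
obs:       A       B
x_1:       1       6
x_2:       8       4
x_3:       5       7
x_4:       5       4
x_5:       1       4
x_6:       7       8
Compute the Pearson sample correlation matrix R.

Step 1 — column means:
  mean(A) = (1 + 8 + 5 + 5 + 1 + 7) / 6 = 27/6 = 4.5
  mean(B) = (6 + 4 + 7 + 4 + 4 + 8) / 6 = 33/6 = 5.5

Step 2 — sample variances and covariances s[i,j] = (1/(n-1)) · Σ_k (x_{k,i} - mean_i) · (x_{k,j} - mean_j), with n-1 = 5:
  s[A,A] = ((-3.5)·(-3.5) + (3.5)·(3.5) + (0.5)·(0.5) + (0.5)·(0.5) + (-3.5)·(-3.5) + (2.5)·(2.5)) / 5 = 43.5/5 = 8.7
  s[A,B] = ((-3.5)·(0.5) + (3.5)·(-1.5) + (0.5)·(1.5) + (0.5)·(-1.5) + (-3.5)·(-1.5) + (2.5)·(2.5)) / 5 = 4.5/5 = 0.9
  s[B,B] = ((0.5)·(0.5) + (-1.5)·(-1.5) + (1.5)·(1.5) + (-1.5)·(-1.5) + (-1.5)·(-1.5) + (2.5)·(2.5)) / 5 = 15.5/5 = 3.1
  Sample standard deviations s_i = √(s[i,i]):
  s(A) = √(8.7) = 2.9496
  s(B) = √(3.1) = 1.7607

Step 3 — r_{ij} = s_{ij} / (s_i · s_j):
  r[A,A] = 1 (diagonal).
  r[A,B] = 0.9 / (2.9496 · 1.7607) = 0.9 / 5.1933 = 0.1733
  r[B,B] = 1 (diagonal).

R is symmetric with unit diagonal. Assembling:

R = [[1, 0.1733],
 [0.1733, 1]]


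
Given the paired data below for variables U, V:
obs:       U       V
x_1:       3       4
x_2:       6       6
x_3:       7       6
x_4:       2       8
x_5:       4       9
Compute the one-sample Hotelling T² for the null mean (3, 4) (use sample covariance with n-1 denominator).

Step 1 — sample mean vector:
  mean(U) = (3 + 6 + 7 + 2 + 4) / 5 = 22/5 = 4.4
  mean(V) = (4 + 6 + 6 + 8 + 9) / 5 = 33/5 = 6.6
  x̄ = (4.4, 6.6),  deviation x̄ - mu_0 = (4.4, 6.6) - (3, 4) = (1.4, 2.6).

Step 2 — sample covariance matrix, S[i,j] = (1/(n-1)) · Σ_k (x_{k,i} - mean_i) · (x_{k,j} - mean_j), divisor n-1 = 4:
  S[U,U] = ((-1.4)·(-1.4) + (1.6)·(1.6) + (2.6)·(2.6) + (-2.4)·(-2.4) + (-0.4)·(-0.4)) / 4 = 17.2/4 = 4.3
  S[U,V] = ((-1.4)·(-2.6) + (1.6)·(-0.6) + (2.6)·(-0.6) + (-2.4)·(1.4) + (-0.4)·(2.4)) / 4 = -3.2/4 = -0.8
  S[V,V] = ((-2.6)·(-2.6) + (-0.6)·(-0.6) + (-0.6)·(-0.6) + (1.4)·(1.4) + (2.4)·(2.4)) / 4 = 15.2/4 = 3.8
  S = [[4.3, -0.8],
 [-0.8, 3.8]].

Step 3 — invert S. det(S) = 4.3·3.8 - (-0.8)² = 15.7.
  S^{-1} = (1/det) · [[d, -b], [-b, a]] = [[0.242, 0.051],
 [0.051, 0.2739]].

Step 4 — quadratic form (x̄ - mu_0)^T · S^{-1} · (x̄ - mu_0):
  S^{-1} · (x̄ - mu_0) = (0.4713, 0.7834),
  (x̄ - mu_0)^T · [...] = (1.4)·(0.4713) + (2.6)·(0.7834) = 2.6968.

Step 5 — scale by n: T² = 5 · 2.6968 = 13.4841.

T² ≈ 13.4841


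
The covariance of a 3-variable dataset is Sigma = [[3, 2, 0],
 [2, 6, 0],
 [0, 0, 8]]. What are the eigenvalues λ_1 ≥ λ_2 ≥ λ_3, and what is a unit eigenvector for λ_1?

Step 1 — characteristic polynomial p(λ) = det(λI - Sigma) = λ³ - tr·λ² + c_1·λ - det, where tr = trace, c_1 = sum of the principal 2×2 minors, det = det(Sigma):
  tr = 3 + 6 + 8 = 17,
  c_1 = (3·6 - (2)²) + (3·8 - (0)²) + (6·8 - (0)²) = 14 + 24 + 48 = 86,
  det = 3·(6·8 - (0)²) - (2)·((2)·8 - (0)·(0)) + (0)·((2)·(0) - 6·(0)) = 3·(48) - (2)·(16) + (0)·(0) = 112.
  So p(λ) = λ³ - 17λ² + 86λ - 112.
Step 2 — look for an integer root (rational root theorem: any rational root is an integer divisor of 112). Testing λ = 2:
  p(2) = 8 - 68 + 172 - 112 = 0  ✓
  Dividing out (λ - 2): p(λ) = (λ - 2)(λ² - 15λ + 56).
Step 3 — remaining eigenvalues from the quadratic λ² - 15λ + 56 = 0:
  Δ = 15² - 4·56 = 225 - 224 = 1,  λ = (15 ± √1)/2 = (15 ± 1)/2 = 8 or 7.
  Sorted: λ_1 = 8,  λ_2 = 7,  λ_3 = 2  (check: sum = 17 = tr ✓).

Step 4 — unit eigenvector for λ_1 = 8: v spans the null space of (Sigma - λ_1 I), whose rows are
  r_1 = (-5, 2, 0),  r_2 = (2, -2, 0),  r_3 = (0, 0, 0).
  v is orthogonal to every row, so take v ∝ r_1 × r_2 = ((2)·(0) - (0)·(-2), (0)·(2) - (-5)·(0), (-5)·(-2) - (2)·(2)) = (0, 0, 6).
  Rescale (divide by 6): u = (0, 0, 1).
  ||u|| = √((0)² + (0)² + (1)²) = √(1) = 1,  v_1 = u/||u|| ≈ (0, 0, 1) (||v_1|| = 1).

λ_1 = 8,  λ_2 = 7,  λ_3 = 2;  v_1 ≈ (0, 0, 1)


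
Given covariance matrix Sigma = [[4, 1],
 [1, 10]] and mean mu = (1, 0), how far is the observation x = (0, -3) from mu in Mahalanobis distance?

Step 1 — centre the observation: (x - mu) = (-1, -3).

Step 2 — invert Sigma. det(Sigma) = 4·10 - (1)² = 39.
  Sigma^{-1} = (1/det) · [[d, -b], [-b, a]] = [[0.2564, -0.0256],
 [-0.0256, 0.1026]].

Step 3 — form the quadratic (x - mu)^T · Sigma^{-1} · (x - mu):
  Sigma^{-1} · (x - mu) = (-0.1795, -0.2821).
  (x - mu)^T · [Sigma^{-1} · (x - mu)] = (-1)·(-0.1795) + (-3)·(-0.2821) = 1.0256.

Step 4 — take square root: d = √(1.0256) ≈ 1.0127.

d(x, mu) = √(1.0256) ≈ 1.0127


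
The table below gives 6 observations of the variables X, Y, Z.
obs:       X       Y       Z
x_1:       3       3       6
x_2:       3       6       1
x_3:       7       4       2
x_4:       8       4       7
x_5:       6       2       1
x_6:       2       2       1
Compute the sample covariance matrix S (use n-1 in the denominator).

Step 1 — column means:
  mean(X) = (3 + 3 + 7 + 8 + 6 + 2) / 6 = 29/6 = 4.8333
  mean(Y) = (3 + 6 + 4 + 4 + 2 + 2) / 6 = 21/6 = 3.5
  mean(Z) = (6 + 1 + 2 + 7 + 1 + 1) / 6 = 18/6 = 3

Step 2 — sample covariance S[i,j] = (1/(n-1)) · Σ_k (x_{k,i} - mean_i) · (x_{k,j} - mean_j), with n-1 = 5.
  S[X,X] = ((-1.8333)·(-1.8333) + (-1.8333)·(-1.8333) + (2.1667)·(2.1667) + (3.1667)·(3.1667) + (1.1667)·(1.1667) + (-2.8333)·(-2.8333)) / 5 = 30.8333/5 = 6.1667
  S[X,Y] = ((-1.8333)·(-0.5) + (-1.8333)·(2.5) + (2.1667)·(0.5) + (3.1667)·(0.5) + (1.1667)·(-1.5) + (-2.8333)·(-1.5)) / 5 = 1.5/5 = 0.3
  S[X,Z] = ((-1.8333)·(3) + (-1.8333)·(-2) + (2.1667)·(-1) + (3.1667)·(4) + (1.1667)·(-2) + (-2.8333)·(-2)) / 5 = 12/5 = 2.4
  S[Y,Y] = ((-0.5)·(-0.5) + (2.5)·(2.5) + (0.5)·(0.5) + (0.5)·(0.5) + (-1.5)·(-1.5) + (-1.5)·(-1.5)) / 5 = 11.5/5 = 2.3
  S[Y,Z] = ((-0.5)·(3) + (2.5)·(-2) + (0.5)·(-1) + (0.5)·(4) + (-1.5)·(-2) + (-1.5)·(-2)) / 5 = 1/5 = 0.2
  S[Z,Z] = ((3)·(3) + (-2)·(-2) + (-1)·(-1) + (4)·(4) + (-2)·(-2) + (-2)·(-2)) / 5 = 38/5 = 7.6

S is symmetric (S[j,i] = S[i,j]). Assembling:

S = [[6.1667, 0.3, 2.4],
 [0.3, 2.3, 0.2],
 [2.4, 0.2, 7.6]]


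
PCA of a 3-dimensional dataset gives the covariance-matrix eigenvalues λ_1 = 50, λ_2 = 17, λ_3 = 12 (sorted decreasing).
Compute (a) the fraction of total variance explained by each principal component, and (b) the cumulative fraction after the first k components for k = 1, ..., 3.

Step 1 — total variance = trace(Sigma) = Σ λ_i = 50 + 17 + 12 = 79.

Step 2 — fraction explained by component i = λ_i / Σ λ:
  PC1: 50/79 = 0.6329
  PC2: 17/79 = 0.2152
  PC3: 12/79 = 0.1519

Step 3 — cumulative fraction after k components = (λ_1 + ... + λ_k) / Σ λ:
  k = 1: 50/79 = 0.6329
  k = 2: (50 + 17)/79 = 67/79 = 0.8481
  k = 3: (50 + 17 + 12)/79 = 79/79 = 1

Summary (fraction, with percent):

explained: PC1 0.6329 (63.29%), PC2 0.2152 (21.52%), PC3 0.1519 (15.19%);  cumulative: 0.6329, 0.8481, 1


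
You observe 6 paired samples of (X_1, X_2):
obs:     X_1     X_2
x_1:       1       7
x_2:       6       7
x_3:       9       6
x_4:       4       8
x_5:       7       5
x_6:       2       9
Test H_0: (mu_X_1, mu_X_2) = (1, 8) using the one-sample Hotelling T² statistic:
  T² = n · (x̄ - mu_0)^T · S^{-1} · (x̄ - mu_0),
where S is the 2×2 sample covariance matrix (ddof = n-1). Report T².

Step 1 — sample mean vector:
  mean(X_1) = (1 + 6 + 9 + 4 + 7 + 2) / 6 = 29/6 = 4.8333
  mean(X_2) = (7 + 7 + 6 + 8 + 5 + 9) / 6 = 42/6 = 7
  x̄ = (4.8333, 7),  deviation x̄ - mu_0 = (4.8333, 7) - (1, 8) = (3.8333, -1).

Step 2 — sample covariance matrix, S[i,j] = (1/(n-1)) · Σ_k (x_{k,i} - mean_i) · (x_{k,j} - mean_j), divisor n-1 = 5:
  S[X_1,X_1] = ((-3.8333)·(-3.8333) + (1.1667)·(1.1667) + (4.1667)·(4.1667) + (-0.8333)·(-0.8333) + (2.1667)·(2.1667) + (-2.8333)·(-2.8333)) / 5 = 46.8333/5 = 9.3667
  S[X_1,X_2] = ((-3.8333)·(0) + (1.1667)·(0) + (4.1667)·(-1) + (-0.8333)·(1) + (2.1667)·(-2) + (-2.8333)·(2)) / 5 = -15/5 = -3
  S[X_2,X_2] = ((0)·(0) + (0)·(0) + (-1)·(-1) + (1)·(1) + (-2)·(-2) + (2)·(2)) / 5 = 10/5 = 2
  S = [[9.3667, -3],
 [-3, 2]].

Step 3 — invert S. det(S) = 9.3667·2 - (-3)² = 9.7333.
  S^{-1} = (1/det) · [[d, -b], [-b, a]] = [[0.2055, 0.3082],
 [0.3082, 0.9623]].

Step 4 — quadratic form (x̄ - mu_0)^T · S^{-1} · (x̄ - mu_0):
  S^{-1} · (x̄ - mu_0) = (0.4795, 0.2192),
  (x̄ - mu_0)^T · [...] = (3.8333)·(0.4795) + (-1)·(0.2192) = 1.6187.

Step 5 — scale by n: T² = 6 · 1.6187 = 9.7123.

T² ≈ 9.7123


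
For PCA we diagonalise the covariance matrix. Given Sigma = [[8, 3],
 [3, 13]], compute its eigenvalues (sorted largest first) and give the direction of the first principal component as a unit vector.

Step 1 — characteristic polynomial of 2×2 Sigma:
  det(Sigma - λI) = λ² - trace · λ + det = 0.
  trace = 8 + 13 = 21, det = 8·13 - (3)² = 95.
Step 2 — discriminant:
  Δ = trace² - 4·det = 441 - 380 = 61.
Step 3 — eigenvalues:
  λ = (trace ± √Δ)/2 = (21 ± 7.8102)/2,
  λ_1 = 14.4051,  λ_2 = 6.5949.

Step 4 — unit eigenvector for λ_1: solve (Sigma - λ_1 I)v = 0. First row:
  (8 - 14.4051)·v_x + (3)·v_y = 0, i.e. (-6.4051)·v_x + (3)·v_y = 0,
  so v ∝ (b, λ_1 - a) = (3, 6.4051) = u.
  ||u|| = √((3)² + (6.4051)²) = √(50.0256) ≈ 7.0729,
  v_1 = u/||u|| ≈ (0.4242, 0.9056) (||v_1|| = 1).

λ_1 = 14.4051,  λ_2 = 6.5949;  v_1 ≈ (0.4242, 0.9056)


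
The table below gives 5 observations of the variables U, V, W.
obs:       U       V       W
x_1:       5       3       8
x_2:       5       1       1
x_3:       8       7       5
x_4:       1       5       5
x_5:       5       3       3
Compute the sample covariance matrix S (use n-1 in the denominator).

Step 1 — column means:
  mean(U) = (5 + 5 + 8 + 1 + 5) / 5 = 24/5 = 4.8
  mean(V) = (3 + 1 + 7 + 5 + 3) / 5 = 19/5 = 3.8
  mean(W) = (8 + 1 + 5 + 5 + 3) / 5 = 22/5 = 4.4

Step 2 — sample covariance S[i,j] = (1/(n-1)) · Σ_k (x_{k,i} - mean_i) · (x_{k,j} - mean_j), with n-1 = 4.
  S[U,U] = ((0.2)·(0.2) + (0.2)·(0.2) + (3.2)·(3.2) + (-3.8)·(-3.8) + (0.2)·(0.2)) / 4 = 24.8/4 = 6.2
  S[U,V] = ((0.2)·(-0.8) + (0.2)·(-2.8) + (3.2)·(3.2) + (-3.8)·(1.2) + (0.2)·(-0.8)) / 4 = 4.8/4 = 1.2
  S[U,W] = ((0.2)·(3.6) + (0.2)·(-3.4) + (3.2)·(0.6) + (-3.8)·(0.6) + (0.2)·(-1.4)) / 4 = -0.6/4 = -0.15
  S[V,V] = ((-0.8)·(-0.8) + (-2.8)·(-2.8) + (3.2)·(3.2) + (1.2)·(1.2) + (-0.8)·(-0.8)) / 4 = 20.8/4 = 5.2
  S[V,W] = ((-0.8)·(3.6) + (-2.8)·(-3.4) + (3.2)·(0.6) + (1.2)·(0.6) + (-0.8)·(-1.4)) / 4 = 10.4/4 = 2.6
  S[W,W] = ((3.6)·(3.6) + (-3.4)·(-3.4) + (0.6)·(0.6) + (0.6)·(0.6) + (-1.4)·(-1.4)) / 4 = 27.2/4 = 6.8

S is symmetric (S[j,i] = S[i,j]). Assembling:

S = [[6.2, 1.2, -0.15],
 [1.2, 5.2, 2.6],
 [-0.15, 2.6, 6.8]]


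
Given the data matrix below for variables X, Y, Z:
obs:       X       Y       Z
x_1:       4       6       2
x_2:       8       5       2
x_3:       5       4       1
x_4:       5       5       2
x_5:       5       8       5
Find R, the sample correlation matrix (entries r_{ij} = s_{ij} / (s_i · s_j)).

Step 1 — column means:
  mean(X) = (4 + 8 + 5 + 5 + 5) / 5 = 27/5 = 5.4
  mean(Y) = (6 + 5 + 4 + 5 + 8) / 5 = 28/5 = 5.6
  mean(Z) = (2 + 2 + 1 + 2 + 5) / 5 = 12/5 = 2.4

Step 2 — sample variances and covariances s[i,j] = (1/(n-1)) · Σ_k (x_{k,i} - mean_i) · (x_{k,j} - mean_j), with n-1 = 4:
  s[X,X] = ((-1.4)·(-1.4) + (2.6)·(2.6) + (-0.4)·(-0.4) + (-0.4)·(-0.4) + (-0.4)·(-0.4)) / 4 = 9.2/4 = 2.3
  s[X,Y] = ((-1.4)·(0.4) + (2.6)·(-0.6) + (-0.4)·(-1.6) + (-0.4)·(-0.6) + (-0.4)·(2.4)) / 4 = -2.2/4 = -0.55
  s[X,Z] = ((-1.4)·(-0.4) + (2.6)·(-0.4) + (-0.4)·(-1.4) + (-0.4)·(-0.4) + (-0.4)·(2.6)) / 4 = -0.8/4 = -0.2
  s[Y,Y] = ((0.4)·(0.4) + (-0.6)·(-0.6) + (-1.6)·(-1.6) + (-0.6)·(-0.6) + (2.4)·(2.4)) / 4 = 9.2/4 = 2.3
  s[Y,Z] = ((0.4)·(-0.4) + (-0.6)·(-0.4) + (-1.6)·(-1.4) + (-0.6)·(-0.4) + (2.4)·(2.6)) / 4 = 8.8/4 = 2.2
  s[Z,Z] = ((-0.4)·(-0.4) + (-0.4)·(-0.4) + (-1.4)·(-1.4) + (-0.4)·(-0.4) + (2.6)·(2.6)) / 4 = 9.2/4 = 2.3
  Sample standard deviations s_i = √(s[i,i]):
  s(X) = √(2.3) = 1.5166
  s(Y) = √(2.3) = 1.5166
  s(Z) = √(2.3) = 1.5166

Step 3 — r_{ij} = s_{ij} / (s_i · s_j):
  r[X,X] = 1 (diagonal).
  r[X,Y] = -0.55 / (1.5166 · 1.5166) = -0.55 / 2.3 = -0.2391
  r[X,Z] = -0.2 / (1.5166 · 1.5166) = -0.2 / 2.3 = -0.087
  r[Y,Y] = 1 (diagonal).
  r[Y,Z] = 2.2 / (1.5166 · 1.5166) = 2.2 / 2.3 = 0.9565
  r[Z,Z] = 1 (diagonal).

R is symmetric with unit diagonal. Assembling:

R = [[1, -0.2391, -0.087],
 [-0.2391, 1, 0.9565],
 [-0.087, 0.9565, 1]]


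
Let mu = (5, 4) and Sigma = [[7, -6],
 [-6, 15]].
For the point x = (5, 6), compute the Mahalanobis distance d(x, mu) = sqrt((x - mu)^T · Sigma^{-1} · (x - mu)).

Step 1 — centre the observation: (x - mu) = (0, 2).

Step 2 — invert Sigma. det(Sigma) = 7·15 - (-6)² = 69.
  Sigma^{-1} = (1/det) · [[d, -b], [-b, a]] = [[0.2174, 0.087],
 [0.087, 0.1014]].

Step 3 — form the quadratic (x - mu)^T · Sigma^{-1} · (x - mu):
  Sigma^{-1} · (x - mu) = (0.1739, 0.2029).
  (x - mu)^T · [Sigma^{-1} · (x - mu)] = (0)·(0.1739) + (2)·(0.2029) = 0.4058.

Step 4 — take square root: d = √(0.4058) ≈ 0.637.

d(x, mu) = √(0.4058) ≈ 0.637


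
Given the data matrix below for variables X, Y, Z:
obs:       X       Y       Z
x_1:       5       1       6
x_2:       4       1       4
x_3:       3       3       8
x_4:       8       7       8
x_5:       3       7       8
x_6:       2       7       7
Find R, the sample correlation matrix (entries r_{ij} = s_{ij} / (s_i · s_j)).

Step 1 — column means:
  mean(X) = (5 + 4 + 3 + 8 + 3 + 2) / 6 = 25/6 = 4.1667
  mean(Y) = (1 + 1 + 3 + 7 + 7 + 7) / 6 = 26/6 = 4.3333
  mean(Z) = (6 + 4 + 8 + 8 + 8 + 7) / 6 = 41/6 = 6.8333

Step 2 — sample variances and covariances s[i,j] = (1/(n-1)) · Σ_k (x_{k,i} - mean_i) · (x_{k,j} - mean_j), with n-1 = 5:
  s[X,X] = ((0.8333)·(0.8333) + (-0.1667)·(-0.1667) + (-1.1667)·(-1.1667) + (3.8333)·(3.8333) + (-1.1667)·(-1.1667) + (-2.1667)·(-2.1667)) / 5 = 22.8333/5 = 4.5667
  s[X,Y] = ((0.8333)·(-3.3333) + (-0.1667)·(-3.3333) + (-1.1667)·(-1.3333) + (3.8333)·(2.6667) + (-1.1667)·(2.6667) + (-2.1667)·(2.6667)) / 5 = 0.6667/5 = 0.1333
  s[X,Z] = ((0.8333)·(-0.8333) + (-0.1667)·(-2.8333) + (-1.1667)·(1.1667) + (3.8333)·(1.1667) + (-1.1667)·(1.1667) + (-2.1667)·(0.1667)) / 5 = 1.1667/5 = 0.2333
  s[Y,Y] = ((-3.3333)·(-3.3333) + (-3.3333)·(-3.3333) + (-1.3333)·(-1.3333) + (2.6667)·(2.6667) + (2.6667)·(2.6667) + (2.6667)·(2.6667)) / 5 = 45.3333/5 = 9.0667
  s[Y,Z] = ((-3.3333)·(-0.8333) + (-3.3333)·(-2.8333) + (-1.3333)·(1.1667) + (2.6667)·(1.1667) + (2.6667)·(1.1667) + (2.6667)·(0.1667)) / 5 = 17.3333/5 = 3.4667
  s[Z,Z] = ((-0.8333)·(-0.8333) + (-2.8333)·(-2.8333) + (1.1667)·(1.1667) + (1.1667)·(1.1667) + (1.1667)·(1.1667) + (0.1667)·(0.1667)) / 5 = 12.8333/5 = 2.5667
  Sample standard deviations s_i = √(s[i,i]):
  s(X) = √(4.5667) = 2.137
  s(Y) = √(9.0667) = 3.0111
  s(Z) = √(2.5667) = 1.6021

Step 3 — r_{ij} = s_{ij} / (s_i · s_j):
  r[X,X] = 1 (diagonal).
  r[X,Y] = 0.1333 / (2.137 · 3.0111) = 0.1333 / 6.4346 = 0.0207
  r[X,Z] = 0.2333 / (2.137 · 1.6021) = 0.2333 / 3.4236 = 0.0682
  r[Y,Y] = 1 (diagonal).
  r[Y,Z] = 3.4667 / (3.0111 · 1.6021) = 3.4667 / 4.824 = 0.7186
  r[Z,Z] = 1 (diagonal).

R is symmetric with unit diagonal. Assembling:

R = [[1, 0.0207, 0.0682],
 [0.0207, 1, 0.7186],
 [0.0682, 0.7186, 1]]


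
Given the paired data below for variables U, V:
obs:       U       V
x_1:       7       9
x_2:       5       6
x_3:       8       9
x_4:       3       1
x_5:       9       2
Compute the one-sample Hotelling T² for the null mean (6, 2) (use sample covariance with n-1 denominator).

Step 1 — sample mean vector:
  mean(U) = (7 + 5 + 8 + 3 + 9) / 5 = 32/5 = 6.4
  mean(V) = (9 + 6 + 9 + 1 + 2) / 5 = 27/5 = 5.4
  x̄ = (6.4, 5.4),  deviation x̄ - mu_0 = (6.4, 5.4) - (6, 2) = (0.4, 3.4).

Step 2 — sample covariance matrix, S[i,j] = (1/(n-1)) · Σ_k (x_{k,i} - mean_i) · (x_{k,j} - mean_j), divisor n-1 = 4:
  S[U,U] = ((0.6)·(0.6) + (-1.4)·(-1.4) + (1.6)·(1.6) + (-3.4)·(-3.4) + (2.6)·(2.6)) / 4 = 23.2/4 = 5.8
  S[U,V] = ((0.6)·(3.6) + (-1.4)·(0.6) + (1.6)·(3.6) + (-3.4)·(-4.4) + (2.6)·(-3.4)) / 4 = 13.2/4 = 3.3
  S[V,V] = ((3.6)·(3.6) + (0.6)·(0.6) + (3.6)·(3.6) + (-4.4)·(-4.4) + (-3.4)·(-3.4)) / 4 = 57.2/4 = 14.3
  S = [[5.8, 3.3],
 [3.3, 14.3]].

Step 3 — invert S. det(S) = 5.8·14.3 - (3.3)² = 72.05.
  S^{-1} = (1/det) · [[d, -b], [-b, a]] = [[0.1985, -0.0458],
 [-0.0458, 0.0805]].

Step 4 — quadratic form (x̄ - mu_0)^T · S^{-1} · (x̄ - mu_0):
  S^{-1} · (x̄ - mu_0) = (-0.0763, 0.2554),
  (x̄ - mu_0)^T · [...] = (0.4)·(-0.0763) + (3.4)·(0.2554) = 0.8378.

Step 5 — scale by n: T² = 5 · 0.8378 = 4.1888.

T² ≈ 4.1888


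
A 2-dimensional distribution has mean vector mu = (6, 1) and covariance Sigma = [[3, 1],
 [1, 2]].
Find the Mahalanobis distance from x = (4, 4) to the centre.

Step 1 — centre the observation: (x - mu) = (-2, 3).

Step 2 — invert Sigma. det(Sigma) = 3·2 - (1)² = 5.
  Sigma^{-1} = (1/det) · [[d, -b], [-b, a]] = [[0.4, -0.2],
 [-0.2, 0.6]].

Step 3 — form the quadratic (x - mu)^T · Sigma^{-1} · (x - mu):
  Sigma^{-1} · (x - mu) = (-1.4, 2.2).
  (x - mu)^T · [Sigma^{-1} · (x - mu)] = (-2)·(-1.4) + (3)·(2.2) = 9.4.

Step 4 — take square root: d = √(9.4) ≈ 3.0659.

d(x, mu) = √(9.4) ≈ 3.0659


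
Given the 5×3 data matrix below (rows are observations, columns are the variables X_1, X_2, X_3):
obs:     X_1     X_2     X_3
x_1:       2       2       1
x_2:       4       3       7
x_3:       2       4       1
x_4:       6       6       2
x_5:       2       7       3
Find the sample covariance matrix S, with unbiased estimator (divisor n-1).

Step 1 — column means:
  mean(X_1) = (2 + 4 + 2 + 6 + 2) / 5 = 16/5 = 3.2
  mean(X_2) = (2 + 3 + 4 + 6 + 7) / 5 = 22/5 = 4.4
  mean(X_3) = (1 + 7 + 1 + 2 + 3) / 5 = 14/5 = 2.8

Step 2 — sample covariance S[i,j] = (1/(n-1)) · Σ_k (x_{k,i} - mean_i) · (x_{k,j} - mean_j), with n-1 = 4.
  S[X_1,X_1] = ((-1.2)·(-1.2) + (0.8)·(0.8) + (-1.2)·(-1.2) + (2.8)·(2.8) + (-1.2)·(-1.2)) / 4 = 12.8/4 = 3.2
  S[X_1,X_2] = ((-1.2)·(-2.4) + (0.8)·(-1.4) + (-1.2)·(-0.4) + (2.8)·(1.6) + (-1.2)·(2.6)) / 4 = 3.6/4 = 0.9
  S[X_1,X_3] = ((-1.2)·(-1.8) + (0.8)·(4.2) + (-1.2)·(-1.8) + (2.8)·(-0.8) + (-1.2)·(0.2)) / 4 = 5.2/4 = 1.3
  S[X_2,X_2] = ((-2.4)·(-2.4) + (-1.4)·(-1.4) + (-0.4)·(-0.4) + (1.6)·(1.6) + (2.6)·(2.6)) / 4 = 17.2/4 = 4.3
  S[X_2,X_3] = ((-2.4)·(-1.8) + (-1.4)·(4.2) + (-0.4)·(-1.8) + (1.6)·(-0.8) + (2.6)·(0.2)) / 4 = -1.6/4 = -0.4
  S[X_3,X_3] = ((-1.8)·(-1.8) + (4.2)·(4.2) + (-1.8)·(-1.8) + (-0.8)·(-0.8) + (0.2)·(0.2)) / 4 = 24.8/4 = 6.2

S is symmetric (S[j,i] = S[i,j]). Assembling:

S = [[3.2, 0.9, 1.3],
 [0.9, 4.3, -0.4],
 [1.3, -0.4, 6.2]]


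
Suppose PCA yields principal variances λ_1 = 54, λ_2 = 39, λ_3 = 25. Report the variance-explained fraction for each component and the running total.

Step 1 — total variance = trace(Sigma) = Σ λ_i = 54 + 39 + 25 = 118.

Step 2 — fraction explained by component i = λ_i / Σ λ:
  PC1: 54/118 = 0.4576
  PC2: 39/118 = 0.3305
  PC3: 25/118 = 0.2119

Step 3 — cumulative fraction after k components = (λ_1 + ... + λ_k) / Σ λ:
  k = 1: 54/118 = 0.4576
  k = 2: (54 + 39)/118 = 93/118 = 0.7881
  k = 3: (54 + 39 + 25)/118 = 118/118 = 1

Summary (fraction, with percent):

explained: PC1 0.4576 (45.76%), PC2 0.3305 (33.05%), PC3 0.2119 (21.19%);  cumulative: 0.4576, 0.7881, 1


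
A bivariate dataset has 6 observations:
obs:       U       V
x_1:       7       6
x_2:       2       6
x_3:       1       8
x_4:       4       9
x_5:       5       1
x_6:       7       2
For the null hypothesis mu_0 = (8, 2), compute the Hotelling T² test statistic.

Step 1 — sample mean vector:
  mean(U) = (7 + 2 + 1 + 4 + 5 + 7) / 6 = 26/6 = 4.3333
  mean(V) = (6 + 6 + 8 + 9 + 1 + 2) / 6 = 32/6 = 5.3333
  x̄ = (4.3333, 5.3333),  deviation x̄ - mu_0 = (4.3333, 5.3333) - (8, 2) = (-3.6667, 3.3333).

Step 2 — sample covariance matrix, S[i,j] = (1/(n-1)) · Σ_k (x_{k,i} - mean_i) · (x_{k,j} - mean_j), divisor n-1 = 5:
  S[U,U] = ((2.6667)·(2.6667) + (-2.3333)·(-2.3333) + (-3.3333)·(-3.3333) + (-0.3333)·(-0.3333) + (0.6667)·(0.6667) + (2.6667)·(2.6667)) / 5 = 31.3333/5 = 6.2667
  S[U,V] = ((2.6667)·(0.6667) + (-2.3333)·(0.6667) + (-3.3333)·(2.6667) + (-0.3333)·(3.6667) + (0.6667)·(-4.3333) + (2.6667)·(-3.3333)) / 5 = -21.6667/5 = -4.3333
  S[V,V] = ((0.6667)·(0.6667) + (0.6667)·(0.6667) + (2.6667)·(2.6667) + (3.6667)·(3.6667) + (-4.3333)·(-4.3333) + (-3.3333)·(-3.3333)) / 5 = 51.3333/5 = 10.2667
  S = [[6.2667, -4.3333],
 [-4.3333, 10.2667]].

Step 3 — invert S. det(S) = 6.2667·10.2667 - (-4.3333)² = 45.56.
  S^{-1} = (1/det) · [[d, -b], [-b, a]] = [[0.2253, 0.0951],
 [0.0951, 0.1375]].

Step 4 — quadratic form (x̄ - mu_0)^T · S^{-1} · (x̄ - mu_0):
  S^{-1} · (x̄ - mu_0) = (-0.5092, 0.1097),
  (x̄ - mu_0)^T · [...] = (-3.6667)·(-0.5092) + (3.3333)·(0.1097) = 2.233.

Step 5 — scale by n: T² = 6 · 2.233 = 13.3977.

T² ≈ 13.3977
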